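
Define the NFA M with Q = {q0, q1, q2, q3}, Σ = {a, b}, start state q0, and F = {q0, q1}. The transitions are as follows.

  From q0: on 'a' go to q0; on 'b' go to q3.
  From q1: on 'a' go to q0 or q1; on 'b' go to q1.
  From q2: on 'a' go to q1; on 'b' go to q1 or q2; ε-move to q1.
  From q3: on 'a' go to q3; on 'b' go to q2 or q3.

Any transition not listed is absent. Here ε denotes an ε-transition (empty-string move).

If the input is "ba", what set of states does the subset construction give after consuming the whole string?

Start in {q0}.
Read 'b': q0→{q3}; now {q3}.
Read 'a': q3→{q3}; now {q3}.

{q3}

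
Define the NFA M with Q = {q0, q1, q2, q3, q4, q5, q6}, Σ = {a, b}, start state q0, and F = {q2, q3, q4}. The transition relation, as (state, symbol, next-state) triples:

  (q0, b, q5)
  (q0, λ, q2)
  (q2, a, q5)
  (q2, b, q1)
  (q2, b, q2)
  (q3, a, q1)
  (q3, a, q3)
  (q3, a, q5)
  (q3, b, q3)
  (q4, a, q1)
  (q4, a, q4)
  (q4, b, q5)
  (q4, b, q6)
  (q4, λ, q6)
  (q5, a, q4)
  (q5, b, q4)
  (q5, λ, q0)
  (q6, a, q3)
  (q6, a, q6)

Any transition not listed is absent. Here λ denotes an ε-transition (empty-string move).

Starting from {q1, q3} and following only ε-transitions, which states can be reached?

{q1, q3}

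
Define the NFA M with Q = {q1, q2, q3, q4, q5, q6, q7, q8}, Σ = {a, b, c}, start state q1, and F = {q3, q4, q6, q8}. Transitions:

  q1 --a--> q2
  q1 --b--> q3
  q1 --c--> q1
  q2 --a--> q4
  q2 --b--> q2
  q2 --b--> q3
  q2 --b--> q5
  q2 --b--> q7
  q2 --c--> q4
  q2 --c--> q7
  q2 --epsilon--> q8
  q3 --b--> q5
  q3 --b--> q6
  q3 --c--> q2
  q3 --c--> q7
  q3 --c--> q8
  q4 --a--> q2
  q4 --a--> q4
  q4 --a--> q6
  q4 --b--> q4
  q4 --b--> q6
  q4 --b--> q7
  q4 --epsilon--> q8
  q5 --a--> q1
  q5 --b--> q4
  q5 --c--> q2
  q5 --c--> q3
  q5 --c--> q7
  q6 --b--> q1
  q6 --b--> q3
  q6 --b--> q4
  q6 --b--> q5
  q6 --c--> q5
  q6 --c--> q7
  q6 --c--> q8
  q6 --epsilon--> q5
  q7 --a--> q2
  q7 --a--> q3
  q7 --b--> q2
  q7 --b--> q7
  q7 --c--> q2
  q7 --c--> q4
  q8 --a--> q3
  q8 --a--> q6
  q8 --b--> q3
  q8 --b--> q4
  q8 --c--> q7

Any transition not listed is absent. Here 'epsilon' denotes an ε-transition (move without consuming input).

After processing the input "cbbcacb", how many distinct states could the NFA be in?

7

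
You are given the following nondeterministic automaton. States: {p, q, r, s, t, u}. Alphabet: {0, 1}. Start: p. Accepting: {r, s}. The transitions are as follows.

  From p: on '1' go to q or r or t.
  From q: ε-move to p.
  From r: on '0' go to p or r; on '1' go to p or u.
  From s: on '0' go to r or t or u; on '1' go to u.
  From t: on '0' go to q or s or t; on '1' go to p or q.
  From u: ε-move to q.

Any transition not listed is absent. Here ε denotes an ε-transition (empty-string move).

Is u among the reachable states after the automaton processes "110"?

No

Start in {p}.
Read '1': {p} → {p, q, r, t}.
Read '1': {p, q, r, t} → {p, q, r, t, u}.
Read '0': {p, q, r, t, u} → {p, q, r, s, t}.
State u is not in {p, q, r, s, t}.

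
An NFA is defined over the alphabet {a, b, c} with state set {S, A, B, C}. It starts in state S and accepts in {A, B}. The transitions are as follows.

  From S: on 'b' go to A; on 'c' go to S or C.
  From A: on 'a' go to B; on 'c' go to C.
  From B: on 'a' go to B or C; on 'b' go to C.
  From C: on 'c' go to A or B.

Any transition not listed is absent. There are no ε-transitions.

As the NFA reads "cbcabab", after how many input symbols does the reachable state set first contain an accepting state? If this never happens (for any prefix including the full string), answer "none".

2

Start in {S}.
Read 'c': {S} → {S, C}.
Read 'b': {S, C} → {A}.
None of the earlier sets intersect F, but {A} does.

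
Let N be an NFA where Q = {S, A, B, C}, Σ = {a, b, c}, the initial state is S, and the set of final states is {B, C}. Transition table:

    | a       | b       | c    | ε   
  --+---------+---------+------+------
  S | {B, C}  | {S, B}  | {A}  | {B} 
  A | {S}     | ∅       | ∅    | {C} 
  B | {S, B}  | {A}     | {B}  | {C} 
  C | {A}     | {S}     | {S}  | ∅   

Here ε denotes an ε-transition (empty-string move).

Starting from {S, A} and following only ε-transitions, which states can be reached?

Begin with {S, A}.
ε-move A → C; add C.
ε-move S → B; add B.

{S, A, B, C}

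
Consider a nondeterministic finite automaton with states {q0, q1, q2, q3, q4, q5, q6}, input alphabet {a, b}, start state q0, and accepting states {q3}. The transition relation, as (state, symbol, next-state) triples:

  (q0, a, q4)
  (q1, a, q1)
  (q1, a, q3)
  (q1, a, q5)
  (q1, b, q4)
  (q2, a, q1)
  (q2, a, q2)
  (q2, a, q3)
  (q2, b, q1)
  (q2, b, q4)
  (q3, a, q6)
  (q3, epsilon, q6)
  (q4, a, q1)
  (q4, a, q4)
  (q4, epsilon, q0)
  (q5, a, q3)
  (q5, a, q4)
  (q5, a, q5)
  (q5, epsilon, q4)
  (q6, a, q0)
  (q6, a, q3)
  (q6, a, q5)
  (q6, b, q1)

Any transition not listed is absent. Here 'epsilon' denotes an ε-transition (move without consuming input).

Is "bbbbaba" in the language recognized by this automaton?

No

Start in {q0}.
Read 'b': {q0} → ∅.
The set is empty and remains empty for the remaining 6 symbols.
The final set ∅ contains no accepting state.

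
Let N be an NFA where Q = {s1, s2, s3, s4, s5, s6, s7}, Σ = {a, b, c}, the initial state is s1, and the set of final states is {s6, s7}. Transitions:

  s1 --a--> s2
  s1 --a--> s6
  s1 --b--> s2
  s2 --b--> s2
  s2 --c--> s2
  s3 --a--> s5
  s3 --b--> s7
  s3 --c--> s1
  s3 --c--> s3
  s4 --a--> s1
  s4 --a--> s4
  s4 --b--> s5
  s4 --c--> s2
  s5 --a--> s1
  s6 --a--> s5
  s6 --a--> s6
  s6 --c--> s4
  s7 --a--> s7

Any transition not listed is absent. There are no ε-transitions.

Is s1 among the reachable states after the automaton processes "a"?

Start in {s1}.
Read 'a': s1→{s2, s6}; now {s2, s6}.
State s1 is not in {s2, s6}.

No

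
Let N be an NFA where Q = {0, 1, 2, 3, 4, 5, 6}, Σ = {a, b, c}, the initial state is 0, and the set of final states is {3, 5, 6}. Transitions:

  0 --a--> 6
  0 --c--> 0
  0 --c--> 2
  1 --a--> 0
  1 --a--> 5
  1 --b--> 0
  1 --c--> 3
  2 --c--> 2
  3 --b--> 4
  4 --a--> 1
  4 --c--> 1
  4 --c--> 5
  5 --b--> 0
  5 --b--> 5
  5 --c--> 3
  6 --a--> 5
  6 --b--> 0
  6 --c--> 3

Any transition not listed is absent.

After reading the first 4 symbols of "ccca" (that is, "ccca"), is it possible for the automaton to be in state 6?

Start in {0}.
Read 'c': 0→{0, 2}; now {0, 2}.
Read 'c': 0→{0, 2}, 2→{2}; now {0, 2}.
Read 'c': 0→{0, 2}, 2→{2}; now {0, 2}.
Read 'a': 0→{6}, 2→∅; now {6}.
State 6 is in {6}.

Yes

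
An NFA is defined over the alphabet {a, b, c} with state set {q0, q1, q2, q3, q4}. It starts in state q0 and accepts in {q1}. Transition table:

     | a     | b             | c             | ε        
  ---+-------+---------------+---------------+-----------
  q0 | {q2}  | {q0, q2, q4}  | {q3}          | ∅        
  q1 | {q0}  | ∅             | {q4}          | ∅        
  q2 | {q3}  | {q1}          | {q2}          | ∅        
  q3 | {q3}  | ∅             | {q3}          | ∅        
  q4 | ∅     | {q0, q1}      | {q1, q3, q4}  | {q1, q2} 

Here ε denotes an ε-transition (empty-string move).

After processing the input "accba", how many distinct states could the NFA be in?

1

Start in {q0}.
Read 'a': q0→{q2}; now {q2}.
Read 'c': q2→{q2}; now {q2}.
Read 'c': q2→{q2}; now {q2}.
Read 'b': q2→{q1}; now {q1}.
Read 'a': q1→{q0}; now {q0}.
That set has 1 state.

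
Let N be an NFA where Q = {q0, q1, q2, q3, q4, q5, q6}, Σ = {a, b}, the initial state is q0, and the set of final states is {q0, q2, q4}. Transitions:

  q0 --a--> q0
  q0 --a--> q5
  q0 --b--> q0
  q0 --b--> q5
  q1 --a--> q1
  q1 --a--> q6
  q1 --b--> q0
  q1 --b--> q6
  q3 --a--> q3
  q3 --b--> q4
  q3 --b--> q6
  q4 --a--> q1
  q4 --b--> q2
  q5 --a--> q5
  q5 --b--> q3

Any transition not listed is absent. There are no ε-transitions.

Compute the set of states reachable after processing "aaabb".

Start in {q0}.
Read 'a': q0→{q0, q5}; now {q0, q5}.
Read 'a': q0→{q0, q5}, q5→{q5}; now {q0, q5}.
Read 'a': q0→{q0, q5}, q5→{q5}; now {q0, q5}.
Read 'b': q0→{q0, q5}, q5→{q3}; now {q0, q3, q5}.
Read 'b': q0→{q0, q5}, q3→{q4, q6}, q5→{q3}; now {q0, q3, q4, q5, q6}.

{q0, q3, q4, q5, q6}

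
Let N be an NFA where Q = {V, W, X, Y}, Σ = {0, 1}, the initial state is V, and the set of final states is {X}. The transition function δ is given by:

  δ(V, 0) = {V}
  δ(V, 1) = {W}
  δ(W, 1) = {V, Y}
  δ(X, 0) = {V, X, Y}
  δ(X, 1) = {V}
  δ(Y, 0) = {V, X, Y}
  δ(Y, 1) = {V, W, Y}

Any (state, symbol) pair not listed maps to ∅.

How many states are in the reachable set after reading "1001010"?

0

Start in {V}.
Read '1': {V} → {W}.
Read '0': {W} → ∅.
The set is empty and remains empty for the remaining 5 symbols.
That set has 0 states.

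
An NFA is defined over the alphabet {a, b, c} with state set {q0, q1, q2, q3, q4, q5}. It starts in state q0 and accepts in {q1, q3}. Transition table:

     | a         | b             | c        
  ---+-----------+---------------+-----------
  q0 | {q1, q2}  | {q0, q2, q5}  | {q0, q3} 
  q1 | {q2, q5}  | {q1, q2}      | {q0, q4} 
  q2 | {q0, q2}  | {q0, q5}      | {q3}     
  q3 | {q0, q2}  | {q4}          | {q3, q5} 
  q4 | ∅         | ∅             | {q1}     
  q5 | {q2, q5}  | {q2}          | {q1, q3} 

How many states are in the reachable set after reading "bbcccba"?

4

Start in {q0}.
Read 'b': q0→{q0, q2, q5}; now {q0, q2, q5}.
Read 'b': q0→{q0, q2, q5}, q2→{q0, q5}, q5→{q2}; now {q0, q2, q5}.
Read 'c': q0→{q0, q3}, q2→{q3}, q5→{q1, q3}; now {q0, q1, q3}.
Read 'c': q0→{q0, q3}, q1→{q0, q4}, q3→{q3, q5}; now {q0, q3, q4, q5}.
Read 'c': q0→{q0, q3}, q3→{q3, q5}, q4→{q1}, q5→{q1, q3}; now {q0, q1, q3, q5}.
Read 'b': q0→{q0, q2, q5}, q1→{q1, q2}, q3→{q4}, q5→{q2}; now {q0, q1, q2, q4, q5}.
Read 'a': q0→{q1, q2}, q1→{q2, q5}, q2→{q0, q2}, q4→∅, q5→{q2, q5}; now {q0, q1, q2, q5}.
That set has 4 states.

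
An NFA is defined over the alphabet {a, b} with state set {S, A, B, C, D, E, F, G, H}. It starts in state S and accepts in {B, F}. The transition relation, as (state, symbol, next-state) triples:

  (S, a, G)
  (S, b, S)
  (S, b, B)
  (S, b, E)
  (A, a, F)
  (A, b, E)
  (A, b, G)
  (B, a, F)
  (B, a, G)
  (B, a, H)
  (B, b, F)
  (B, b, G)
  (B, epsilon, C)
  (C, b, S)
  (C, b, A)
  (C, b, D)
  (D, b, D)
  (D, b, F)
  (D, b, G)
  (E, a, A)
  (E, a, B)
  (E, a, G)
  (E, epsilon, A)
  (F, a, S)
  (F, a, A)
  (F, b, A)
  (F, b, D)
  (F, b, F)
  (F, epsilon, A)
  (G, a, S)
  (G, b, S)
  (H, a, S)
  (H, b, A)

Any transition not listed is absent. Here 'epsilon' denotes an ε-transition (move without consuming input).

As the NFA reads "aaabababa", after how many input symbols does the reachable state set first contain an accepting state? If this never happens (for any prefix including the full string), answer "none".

none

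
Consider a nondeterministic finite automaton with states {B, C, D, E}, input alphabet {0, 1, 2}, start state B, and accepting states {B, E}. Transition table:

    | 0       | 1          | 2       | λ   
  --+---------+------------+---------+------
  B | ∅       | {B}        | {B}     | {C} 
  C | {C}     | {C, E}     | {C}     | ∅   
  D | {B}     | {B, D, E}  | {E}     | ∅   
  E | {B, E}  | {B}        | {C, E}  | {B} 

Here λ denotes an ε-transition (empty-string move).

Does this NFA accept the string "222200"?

Start: ε-closure({B}) = {B, C}.
Read '2': {B, C} → {B, C}.
Read '2': {B, C} → {B, C}.
Read '2': {B, C} → {B, C}.
Read '2': {B, C} → {B, C}.
Read '0': {B, C} → {C}.
Read '0': {C} → {C}.
The final set {C} contains no accepting state.

No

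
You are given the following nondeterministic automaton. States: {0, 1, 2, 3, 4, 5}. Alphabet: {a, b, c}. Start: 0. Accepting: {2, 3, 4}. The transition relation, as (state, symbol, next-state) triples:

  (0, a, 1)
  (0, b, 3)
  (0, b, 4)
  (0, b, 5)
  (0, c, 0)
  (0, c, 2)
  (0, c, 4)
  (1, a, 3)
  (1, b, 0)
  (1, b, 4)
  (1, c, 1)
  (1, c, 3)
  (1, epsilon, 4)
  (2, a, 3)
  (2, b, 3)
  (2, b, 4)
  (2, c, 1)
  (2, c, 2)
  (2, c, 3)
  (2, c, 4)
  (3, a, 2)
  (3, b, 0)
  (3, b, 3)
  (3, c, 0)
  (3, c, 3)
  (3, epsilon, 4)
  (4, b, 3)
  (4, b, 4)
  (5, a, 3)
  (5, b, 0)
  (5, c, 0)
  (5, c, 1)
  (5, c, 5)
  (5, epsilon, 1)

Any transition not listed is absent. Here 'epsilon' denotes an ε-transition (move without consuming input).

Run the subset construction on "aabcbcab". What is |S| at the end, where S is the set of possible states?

3

Start in {0}.
Read 'a': 0→{1}; union {1}; ε-closure = {1, 4}.
Read 'a': 1→{3}, 4→∅; union {3}; ε-closure = {3, 4}.
Read 'b': 3→{0, 3}, 4→{3, 4}; now {0, 3, 4}.
Read 'c': 0→{0, 2, 4}, 3→{0, 3}, 4→∅; now {0, 2, 3, 4}.
Read 'b': 0→{3, 4, 5}, 2→{3, 4}, 3→{0, 3}, 4→{3, 4}; union {0, 3, 4, 5}; ε-closure = {0, 1, 3, 4, 5}.
Read 'c': 0→{0, 2, 4}, 1→{1, 3}, 3→{0, 3}, 4→∅, 5→{0, 1, 5}; now {0, 1, 2, 3, 4, 5}.
Read 'a': 0→{1}, 1→{3}, 2→{3}, 3→{2}, 4→∅, 5→{3}; union {1, 2, 3}; ε-closure = {1, 2, 3, 4}.
Read 'b': 1→{0, 4}, 2→{3, 4}, 3→{0, 3}, 4→{3, 4}; now {0, 3, 4}.
That set has 3 states.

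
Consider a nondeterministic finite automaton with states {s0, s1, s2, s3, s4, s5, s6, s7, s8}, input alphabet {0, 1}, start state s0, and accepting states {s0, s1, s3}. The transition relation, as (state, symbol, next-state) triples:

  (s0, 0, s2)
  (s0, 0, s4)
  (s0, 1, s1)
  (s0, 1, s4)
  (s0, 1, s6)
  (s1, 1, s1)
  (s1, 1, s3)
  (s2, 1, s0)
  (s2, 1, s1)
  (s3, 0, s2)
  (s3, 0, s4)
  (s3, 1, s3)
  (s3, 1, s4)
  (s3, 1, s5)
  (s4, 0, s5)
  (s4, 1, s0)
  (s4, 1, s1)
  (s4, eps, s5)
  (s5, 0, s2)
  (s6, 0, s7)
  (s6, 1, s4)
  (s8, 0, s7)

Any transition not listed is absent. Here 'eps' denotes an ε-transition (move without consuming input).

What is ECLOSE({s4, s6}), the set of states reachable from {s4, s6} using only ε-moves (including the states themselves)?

{s4, s5, s6}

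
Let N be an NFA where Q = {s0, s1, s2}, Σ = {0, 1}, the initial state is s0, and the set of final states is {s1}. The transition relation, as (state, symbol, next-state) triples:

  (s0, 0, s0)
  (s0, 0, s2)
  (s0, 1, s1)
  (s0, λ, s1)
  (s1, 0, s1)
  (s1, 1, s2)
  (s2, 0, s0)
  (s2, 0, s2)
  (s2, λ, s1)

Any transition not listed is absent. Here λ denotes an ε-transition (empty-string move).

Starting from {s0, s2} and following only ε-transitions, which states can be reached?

{s0, s1, s2}

Begin with {s0, s2}.
ε-move s0 → s1; add s1.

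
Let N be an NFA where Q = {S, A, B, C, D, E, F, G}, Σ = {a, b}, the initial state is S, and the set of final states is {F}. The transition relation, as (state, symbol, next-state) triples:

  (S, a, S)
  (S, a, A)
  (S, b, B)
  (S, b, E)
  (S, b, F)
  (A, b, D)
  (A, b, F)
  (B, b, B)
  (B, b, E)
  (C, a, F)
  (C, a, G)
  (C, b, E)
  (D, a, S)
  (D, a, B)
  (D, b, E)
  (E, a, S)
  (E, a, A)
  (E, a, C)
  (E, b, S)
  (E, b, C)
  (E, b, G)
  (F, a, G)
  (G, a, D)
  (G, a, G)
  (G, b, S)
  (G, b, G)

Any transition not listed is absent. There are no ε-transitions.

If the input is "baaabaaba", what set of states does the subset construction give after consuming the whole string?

{S, A, B, C, D, G}

Start in {S}.
Read 'b': {S} → {B, E, F}.
Read 'a': {B, E, F} → {S, A, C, G}.
Read 'a': {S, A, C, G} → {S, A, D, F, G}.
Read 'a': {S, A, D, F, G} → {S, A, B, D, G}.
Read 'b': {S, A, B, D, G} → {S, B, D, E, F, G}.
Read 'a': {S, B, D, E, F, G} → {S, A, B, C, D, G}.
Read 'a': {S, A, B, C, D, G} → {S, A, B, D, F, G}.
Read 'b': {S, A, B, D, F, G} → {S, B, D, E, F, G}.
Read 'a': {S, B, D, E, F, G} → {S, A, B, C, D, G}.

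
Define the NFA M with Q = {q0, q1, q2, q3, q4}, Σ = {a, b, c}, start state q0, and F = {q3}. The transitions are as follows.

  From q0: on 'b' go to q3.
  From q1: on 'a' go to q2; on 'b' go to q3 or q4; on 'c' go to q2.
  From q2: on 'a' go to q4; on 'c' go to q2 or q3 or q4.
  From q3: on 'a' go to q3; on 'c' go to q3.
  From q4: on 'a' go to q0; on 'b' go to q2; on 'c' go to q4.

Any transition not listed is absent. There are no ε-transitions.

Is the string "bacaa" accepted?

Yes

Start in {q0}.
Read 'b': q0→{q3}; now {q3}.
Read 'a': q3→{q3}; now {q3}.
Read 'c': q3→{q3}; now {q3}.
Read 'a': q3→{q3}; now {q3}.
Read 'a': q3→{q3}; now {q3}.
The final set {q3} contains the accepting state q3.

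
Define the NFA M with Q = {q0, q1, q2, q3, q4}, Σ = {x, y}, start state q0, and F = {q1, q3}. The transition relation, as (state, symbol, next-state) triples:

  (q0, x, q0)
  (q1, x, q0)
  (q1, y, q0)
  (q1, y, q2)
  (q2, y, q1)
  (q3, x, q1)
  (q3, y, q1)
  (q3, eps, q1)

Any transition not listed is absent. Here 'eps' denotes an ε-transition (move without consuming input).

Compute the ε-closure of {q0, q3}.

Begin with {q0, q3}.
ε-move q3 → q1; add q1.

{q0, q1, q3}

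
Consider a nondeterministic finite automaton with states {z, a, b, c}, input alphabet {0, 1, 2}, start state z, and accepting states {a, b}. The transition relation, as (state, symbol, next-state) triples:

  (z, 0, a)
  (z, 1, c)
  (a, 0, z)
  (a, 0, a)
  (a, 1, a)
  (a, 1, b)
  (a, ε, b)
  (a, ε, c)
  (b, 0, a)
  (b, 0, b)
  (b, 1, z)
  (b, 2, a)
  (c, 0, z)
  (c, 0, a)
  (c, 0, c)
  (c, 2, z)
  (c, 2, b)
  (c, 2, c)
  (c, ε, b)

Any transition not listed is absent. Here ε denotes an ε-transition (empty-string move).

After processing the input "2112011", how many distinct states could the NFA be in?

0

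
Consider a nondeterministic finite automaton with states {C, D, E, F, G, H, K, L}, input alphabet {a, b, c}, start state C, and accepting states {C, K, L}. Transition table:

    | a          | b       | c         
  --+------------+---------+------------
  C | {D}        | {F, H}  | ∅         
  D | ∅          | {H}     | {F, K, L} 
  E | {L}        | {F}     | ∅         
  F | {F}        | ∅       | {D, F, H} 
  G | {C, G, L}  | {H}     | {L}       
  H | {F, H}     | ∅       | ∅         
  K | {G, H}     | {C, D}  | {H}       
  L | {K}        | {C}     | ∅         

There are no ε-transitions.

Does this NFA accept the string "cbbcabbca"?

Start in {C}.
Read 'c': {C} → ∅.
The set is empty and remains empty for the remaining 8 symbols.
The final set ∅ contains no accepting state.

No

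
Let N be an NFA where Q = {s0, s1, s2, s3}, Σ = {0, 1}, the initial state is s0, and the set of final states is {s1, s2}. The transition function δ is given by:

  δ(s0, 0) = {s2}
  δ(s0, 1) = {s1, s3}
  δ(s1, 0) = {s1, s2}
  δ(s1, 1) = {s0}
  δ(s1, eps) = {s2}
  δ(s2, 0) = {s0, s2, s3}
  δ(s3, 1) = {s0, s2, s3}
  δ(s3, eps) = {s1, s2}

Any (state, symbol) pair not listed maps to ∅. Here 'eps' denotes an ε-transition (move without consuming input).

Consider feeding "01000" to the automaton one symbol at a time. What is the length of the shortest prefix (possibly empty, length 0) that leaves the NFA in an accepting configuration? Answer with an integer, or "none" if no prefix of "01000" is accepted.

Start in {s0}.
Read '0': {s0} → {s2}.
None of the earlier sets intersect F, but {s2} does.

1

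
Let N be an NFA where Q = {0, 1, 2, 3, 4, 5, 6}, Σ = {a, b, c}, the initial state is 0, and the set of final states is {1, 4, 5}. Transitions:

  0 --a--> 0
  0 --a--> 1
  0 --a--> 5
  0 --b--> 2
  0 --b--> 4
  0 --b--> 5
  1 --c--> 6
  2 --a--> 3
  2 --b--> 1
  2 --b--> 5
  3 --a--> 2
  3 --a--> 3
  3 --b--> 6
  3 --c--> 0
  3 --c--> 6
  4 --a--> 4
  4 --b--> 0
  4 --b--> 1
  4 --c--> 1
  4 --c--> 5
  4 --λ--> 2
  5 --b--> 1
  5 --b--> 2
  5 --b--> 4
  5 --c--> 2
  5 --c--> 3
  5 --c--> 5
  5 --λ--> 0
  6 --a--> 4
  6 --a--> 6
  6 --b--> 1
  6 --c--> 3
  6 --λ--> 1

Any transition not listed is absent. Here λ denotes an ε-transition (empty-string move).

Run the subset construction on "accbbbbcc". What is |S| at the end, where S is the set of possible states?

6

Start in {0}.
Read 'a': {0} → {0, 1, 5}.
Read 'c': {0, 1, 5} → {0, 1, 2, 3, 5, 6}.
Read 'c': {0, 1, 2, 3, 5, 6} → {0, 1, 2, 3, 5, 6}.
Read 'b': {0, 1, 2, 3, 5, 6} → {0, 1, 2, 4, 5, 6}.
Read 'b': {0, 1, 2, 4, 5, 6} → {0, 1, 2, 4, 5}.
Read 'b': {0, 1, 2, 4, 5} → {0, 1, 2, 4, 5}.
Read 'b': {0, 1, 2, 4, 5} → {0, 1, 2, 4, 5}.
Read 'c': {0, 1, 2, 4, 5} → {0, 1, 2, 3, 5, 6}.
Read 'c': {0, 1, 2, 3, 5, 6} → {0, 1, 2, 3, 5, 6}.
That set has 6 states.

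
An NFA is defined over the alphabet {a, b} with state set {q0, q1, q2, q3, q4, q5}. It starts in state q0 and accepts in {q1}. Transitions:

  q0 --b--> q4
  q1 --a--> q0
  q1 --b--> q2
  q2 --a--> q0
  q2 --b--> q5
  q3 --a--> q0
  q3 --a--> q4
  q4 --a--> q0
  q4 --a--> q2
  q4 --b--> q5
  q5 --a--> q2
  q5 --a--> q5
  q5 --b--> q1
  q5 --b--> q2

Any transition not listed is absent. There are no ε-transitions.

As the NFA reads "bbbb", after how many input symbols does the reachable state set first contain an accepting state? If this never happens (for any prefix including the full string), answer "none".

Start in {q0}.
Read 'b': q0→{q4}; now {q4}.
Read 'b': q4→{q5}; now {q5}.
Read 'b': q5→{q1, q2}; now {q1, q2}.
None of the earlier sets intersect F, but {q1, q2} does.

3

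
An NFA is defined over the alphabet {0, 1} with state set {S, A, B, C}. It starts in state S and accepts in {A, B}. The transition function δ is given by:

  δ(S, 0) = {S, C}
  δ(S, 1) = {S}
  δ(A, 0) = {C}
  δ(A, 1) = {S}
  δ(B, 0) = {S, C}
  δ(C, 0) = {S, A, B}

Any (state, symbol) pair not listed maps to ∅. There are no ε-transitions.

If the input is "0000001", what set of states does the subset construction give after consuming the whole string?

Start in {S}.
Read '0': S→{S, C}; now {S, C}.
Read '0': S→{S, C}, C→{S, A, B}; now {S, A, B, C}.
Read '0': S→{S, C}, A→{C}, B→{S, C}, C→{S, A, B}; now {S, A, B, C}.
Read '0': S→{S, C}, A→{C}, B→{S, C}, C→{S, A, B}; now {S, A, B, C}.
Read '0': S→{S, C}, A→{C}, B→{S, C}, C→{S, A, B}; now {S, A, B, C}.
Read '0': S→{S, C}, A→{C}, B→{S, C}, C→{S, A, B}; now {S, A, B, C}.
Read '1': S→{S}, A→{S}, B→∅, C→∅; now {S}.

{S}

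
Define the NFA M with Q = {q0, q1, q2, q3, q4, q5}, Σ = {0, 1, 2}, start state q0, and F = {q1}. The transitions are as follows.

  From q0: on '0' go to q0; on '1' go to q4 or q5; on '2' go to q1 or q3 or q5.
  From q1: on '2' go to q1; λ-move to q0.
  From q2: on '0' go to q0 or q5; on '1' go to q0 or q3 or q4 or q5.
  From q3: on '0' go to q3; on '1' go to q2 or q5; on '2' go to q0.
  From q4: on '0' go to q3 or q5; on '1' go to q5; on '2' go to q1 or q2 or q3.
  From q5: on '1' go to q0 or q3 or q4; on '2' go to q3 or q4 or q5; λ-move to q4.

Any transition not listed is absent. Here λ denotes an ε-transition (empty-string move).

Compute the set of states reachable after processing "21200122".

{q0, q1, q2, q3, q4, q5}

Start in {q0}.
Read '2': {q0} → {q0, q1, q3, q4, q5}.
Read '1': {q0, q1, q3, q4, q5} → {q0, q2, q3, q4, q5}.
Read '2': {q0, q2, q3, q4, q5} → {q0, q1, q2, q3, q4, q5}.
Read '0': {q0, q1, q2, q3, q4, q5} → {q0, q3, q4, q5}.
Read '0': {q0, q3, q4, q5} → {q0, q3, q4, q5}.
Read '1': {q0, q3, q4, q5} → {q0, q2, q3, q4, q5}.
Read '2': {q0, q2, q3, q4, q5} → {q0, q1, q2, q3, q4, q5}.
Read '2': {q0, q1, q2, q3, q4, q5} → {q0, q1, q2, q3, q4, q5}.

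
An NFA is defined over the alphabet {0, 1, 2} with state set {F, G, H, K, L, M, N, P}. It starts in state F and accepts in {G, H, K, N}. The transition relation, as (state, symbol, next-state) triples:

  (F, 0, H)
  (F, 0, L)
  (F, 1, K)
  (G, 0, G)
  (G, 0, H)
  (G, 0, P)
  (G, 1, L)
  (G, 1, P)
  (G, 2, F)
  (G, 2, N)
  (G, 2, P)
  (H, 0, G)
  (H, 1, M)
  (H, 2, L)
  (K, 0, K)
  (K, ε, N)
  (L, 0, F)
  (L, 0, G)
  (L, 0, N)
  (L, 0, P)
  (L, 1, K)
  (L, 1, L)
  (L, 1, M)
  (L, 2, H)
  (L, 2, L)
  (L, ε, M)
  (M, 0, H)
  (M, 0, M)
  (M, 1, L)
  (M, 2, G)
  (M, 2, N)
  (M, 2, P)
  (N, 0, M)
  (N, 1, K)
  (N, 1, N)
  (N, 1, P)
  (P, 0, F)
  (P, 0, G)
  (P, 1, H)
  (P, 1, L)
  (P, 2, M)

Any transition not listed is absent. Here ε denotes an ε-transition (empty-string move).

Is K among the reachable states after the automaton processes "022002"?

Start in {F}.
Read '0': F→{H, L}; union {H, L}; ε-closure = {H, L, M}.
Read '2': H→{L}, L→{H, L}, M→{G, N, P}; union {G, H, L, N, P}; ε-closure = {G, H, L, M, N, P}.
Read '2': G→{F, N, P}, H→{L}, L→{H, L}, M→{G, N, P}, N→∅, P→{M}; now {F, G, H, L, M, N, P}.
Read '0': F→{H, L}, G→{G, H, P}, H→{G}, L→{F, G, N, P}, M→{H, M}, N→{M}, P→{F, G}; now {F, G, H, L, M, N, P}.
Read '0': F→{H, L}, G→{G, H, P}, H→{G}, L→{F, G, N, P}, M→{H, M}, N→{M}, P→{F, G}; now {F, G, H, L, M, N, P}.
Read '2': F→∅, G→{F, N, P}, H→{L}, L→{H, L}, M→{G, N, P}, N→∅, P→{M}; now {F, G, H, L, M, N, P}.
State K is not in {F, G, H, L, M, N, P}.

No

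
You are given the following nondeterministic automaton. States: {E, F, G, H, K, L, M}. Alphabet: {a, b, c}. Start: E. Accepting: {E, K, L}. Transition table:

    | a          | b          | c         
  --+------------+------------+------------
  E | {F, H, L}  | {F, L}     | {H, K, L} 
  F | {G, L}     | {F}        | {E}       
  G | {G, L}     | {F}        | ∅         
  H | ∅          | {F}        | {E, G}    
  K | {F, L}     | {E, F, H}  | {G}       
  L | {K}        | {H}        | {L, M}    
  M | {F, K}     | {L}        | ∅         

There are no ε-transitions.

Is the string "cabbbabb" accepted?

Start in {E}.
Read 'c': {E} → {H, K, L}.
Read 'a': {H, K, L} → {F, K, L}.
Read 'b': {F, K, L} → {E, F, H}.
Read 'b': {E, F, H} → {F, L}.
Read 'b': {F, L} → {F, H}.
Read 'a': {F, H} → {G, L}.
Read 'b': {G, L} → {F, H}.
Read 'b': {F, H} → {F}.
The final set {F} contains no accepting state.

No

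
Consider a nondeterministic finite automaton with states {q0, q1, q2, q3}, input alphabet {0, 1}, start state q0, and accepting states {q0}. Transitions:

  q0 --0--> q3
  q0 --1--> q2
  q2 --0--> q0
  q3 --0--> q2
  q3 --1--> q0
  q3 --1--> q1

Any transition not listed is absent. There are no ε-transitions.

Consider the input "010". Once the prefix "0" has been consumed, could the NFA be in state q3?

Yes

Start in {q0}.
Read '0': q0→{q3}; now {q3}.
State q3 is in {q3}.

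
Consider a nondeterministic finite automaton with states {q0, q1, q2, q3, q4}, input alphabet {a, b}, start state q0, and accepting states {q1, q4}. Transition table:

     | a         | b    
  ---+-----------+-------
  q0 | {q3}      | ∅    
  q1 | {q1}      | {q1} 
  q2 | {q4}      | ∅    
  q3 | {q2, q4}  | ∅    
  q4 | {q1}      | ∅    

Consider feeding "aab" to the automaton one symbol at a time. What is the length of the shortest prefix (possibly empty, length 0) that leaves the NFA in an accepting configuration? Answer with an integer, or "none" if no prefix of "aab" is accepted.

2

Start in {q0}.
Read 'a': {q0} → {q3}.
Read 'a': {q3} → {q2, q4}.
None of the earlier sets intersect F, but {q2, q4} does.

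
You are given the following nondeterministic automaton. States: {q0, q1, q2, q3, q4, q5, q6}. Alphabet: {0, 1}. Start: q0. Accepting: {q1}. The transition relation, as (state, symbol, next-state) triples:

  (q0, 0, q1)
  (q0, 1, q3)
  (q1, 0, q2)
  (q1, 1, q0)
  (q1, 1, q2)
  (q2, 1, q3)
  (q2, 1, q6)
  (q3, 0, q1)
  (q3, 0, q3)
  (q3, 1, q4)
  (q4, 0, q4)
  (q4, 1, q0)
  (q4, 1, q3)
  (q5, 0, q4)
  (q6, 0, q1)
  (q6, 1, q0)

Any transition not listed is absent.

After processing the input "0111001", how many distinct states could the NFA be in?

Start in {q0}.
Read '0': {q0} → {q1}.
Read '1': {q1} → {q0, q2}.
Read '1': {q0, q2} → {q3, q6}.
Read '1': {q3, q6} → {q0, q4}.
Read '0': {q0, q4} → {q1, q4}.
Read '0': {q1, q4} → {q2, q4}.
Read '1': {q2, q4} → {q0, q3, q6}.
That set has 3 states.

3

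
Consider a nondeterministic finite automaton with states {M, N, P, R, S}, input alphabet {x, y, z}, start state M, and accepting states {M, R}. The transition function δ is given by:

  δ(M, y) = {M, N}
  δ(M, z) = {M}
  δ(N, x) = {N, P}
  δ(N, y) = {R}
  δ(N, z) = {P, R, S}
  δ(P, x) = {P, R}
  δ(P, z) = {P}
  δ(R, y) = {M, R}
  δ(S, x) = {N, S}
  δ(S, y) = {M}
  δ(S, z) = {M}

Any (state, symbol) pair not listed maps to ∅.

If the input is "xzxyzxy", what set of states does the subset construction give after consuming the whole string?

∅

Start in {M}.
Read 'x': {M} → ∅.
The set is empty and remains empty for the remaining 6 symbols.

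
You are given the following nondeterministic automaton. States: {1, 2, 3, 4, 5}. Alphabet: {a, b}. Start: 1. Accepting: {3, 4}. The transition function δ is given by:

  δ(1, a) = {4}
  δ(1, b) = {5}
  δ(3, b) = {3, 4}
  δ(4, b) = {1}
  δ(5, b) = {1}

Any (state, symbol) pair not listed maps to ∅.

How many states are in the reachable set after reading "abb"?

Start in {1}.
Read 'a': 1→{4}; now {4}.
Read 'b': 4→{1}; now {1}.
Read 'b': 1→{5}; now {5}.
That set has 1 state.

1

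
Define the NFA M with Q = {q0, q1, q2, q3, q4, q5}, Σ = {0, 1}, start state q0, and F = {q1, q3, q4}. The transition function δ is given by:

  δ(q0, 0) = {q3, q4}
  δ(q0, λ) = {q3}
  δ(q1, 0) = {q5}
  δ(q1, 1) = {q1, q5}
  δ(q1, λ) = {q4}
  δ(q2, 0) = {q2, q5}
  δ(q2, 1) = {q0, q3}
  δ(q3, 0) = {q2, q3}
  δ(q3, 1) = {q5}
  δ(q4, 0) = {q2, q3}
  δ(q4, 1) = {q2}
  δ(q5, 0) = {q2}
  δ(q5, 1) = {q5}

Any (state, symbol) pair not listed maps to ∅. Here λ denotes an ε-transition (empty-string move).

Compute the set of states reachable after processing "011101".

Start: ε-closure({q0}) = {q0, q3}.
Read '0': q0→{q3, q4}, q3→{q2, q3}; now {q2, q3, q4}.
Read '1': q2→{q0, q3}, q3→{q5}, q4→{q2}; now {q0, q2, q3, q5}.
Read '1': q0→∅, q2→{q0, q3}, q3→{q5}, q5→{q5}; now {q0, q3, q5}.
Read '1': q0→∅, q3→{q5}, q5→{q5}; now {q5}.
Read '0': q5→{q2}; now {q2}.
Read '1': q2→{q0, q3}; now {q0, q3}.

{q0, q3}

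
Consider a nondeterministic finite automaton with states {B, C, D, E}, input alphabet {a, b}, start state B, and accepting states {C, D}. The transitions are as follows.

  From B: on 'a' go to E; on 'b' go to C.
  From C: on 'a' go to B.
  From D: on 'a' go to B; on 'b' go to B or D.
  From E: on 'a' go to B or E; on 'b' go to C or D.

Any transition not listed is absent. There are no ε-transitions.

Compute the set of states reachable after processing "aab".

Start in {B}.
Read 'a': {B} → {E}.
Read 'a': {E} → {B, E}.
Read 'b': {B, E} → {C, D}.

{C, D}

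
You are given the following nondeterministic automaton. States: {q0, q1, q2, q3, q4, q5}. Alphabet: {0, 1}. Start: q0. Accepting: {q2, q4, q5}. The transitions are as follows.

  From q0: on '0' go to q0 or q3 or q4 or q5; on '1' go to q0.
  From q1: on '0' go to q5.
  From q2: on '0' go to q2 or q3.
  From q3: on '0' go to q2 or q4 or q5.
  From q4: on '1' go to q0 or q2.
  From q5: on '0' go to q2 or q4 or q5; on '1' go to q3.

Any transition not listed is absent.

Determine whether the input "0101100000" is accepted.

Yes

Start in {q0}.
Read '0': q0→{q0, q3, q4, q5}; now {q0, q3, q4, q5}.
Read '1': q0→{q0}, q3→∅, q4→{q0, q2}, q5→{q3}; now {q0, q2, q3}.
Read '0': q0→{q0, q3, q4, q5}, q2→{q2, q3}, q3→{q2, q4, q5}; now {q0, q2, q3, q4, q5}.
Read '1': q0→{q0}, q2→∅, q3→∅, q4→{q0, q2}, q5→{q3}; now {q0, q2, q3}.
Read '1': q0→{q0}, q2→∅, q3→∅; now {q0}.
Read '0': q0→{q0, q3, q4, q5}; now {q0, q3, q4, q5}.
Read '0': q0→{q0, q3, q4, q5}, q3→{q2, q4, q5}, q4→∅, q5→{q2, q4, q5}; now {q0, q2, q3, q4, q5}.
Read '0': q0→{q0, q3, q4, q5}, q2→{q2, q3}, q3→{q2, q4, q5}, q4→∅, q5→{q2, q4, q5}; now {q0, q2, q3, q4, q5}.
Read '0': q0→{q0, q3, q4, q5}, q2→{q2, q3}, q3→{q2, q4, q5}, q4→∅, q5→{q2, q4, q5}; now {q0, q2, q3, q4, q5}.
Read '0': q0→{q0, q3, q4, q5}, q2→{q2, q3}, q3→{q2, q4, q5}, q4→∅, q5→{q2, q4, q5}; now {q0, q2, q3, q4, q5}.
The final set {q0, q2, q3, q4, q5} contains the accepting states q2, q4, q5.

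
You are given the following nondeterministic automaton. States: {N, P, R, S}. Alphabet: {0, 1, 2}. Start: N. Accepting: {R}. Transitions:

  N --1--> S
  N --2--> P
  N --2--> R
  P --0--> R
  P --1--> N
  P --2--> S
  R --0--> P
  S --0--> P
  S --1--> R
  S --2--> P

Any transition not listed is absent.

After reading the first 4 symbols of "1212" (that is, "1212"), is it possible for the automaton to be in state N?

No

Start in {N}.
Read '1': N→{S}; now {S}.
Read '2': S→{P}; now {P}.
Read '1': P→{N}; now {N}.
Read '2': N→{P, R}; now {P, R}.
State N is not in {P, R}.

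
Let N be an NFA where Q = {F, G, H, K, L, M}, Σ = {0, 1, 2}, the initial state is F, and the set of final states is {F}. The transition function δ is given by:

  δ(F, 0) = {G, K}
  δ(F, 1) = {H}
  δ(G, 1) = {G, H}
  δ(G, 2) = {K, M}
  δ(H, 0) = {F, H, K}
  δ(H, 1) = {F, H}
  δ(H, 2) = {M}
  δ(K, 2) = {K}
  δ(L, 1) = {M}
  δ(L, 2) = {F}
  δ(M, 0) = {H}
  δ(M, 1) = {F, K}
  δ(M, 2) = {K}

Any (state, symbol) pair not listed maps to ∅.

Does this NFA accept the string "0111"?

Yes

Start in {F}.
Read '0': F→{G, K}; now {G, K}.
Read '1': G→{G, H}, K→∅; now {G, H}.
Read '1': G→{G, H}, H→{F, H}; now {F, G, H}.
Read '1': F→{H}, G→{G, H}, H→{F, H}; now {F, G, H}.
The final set {F, G, H} contains the accepting state F.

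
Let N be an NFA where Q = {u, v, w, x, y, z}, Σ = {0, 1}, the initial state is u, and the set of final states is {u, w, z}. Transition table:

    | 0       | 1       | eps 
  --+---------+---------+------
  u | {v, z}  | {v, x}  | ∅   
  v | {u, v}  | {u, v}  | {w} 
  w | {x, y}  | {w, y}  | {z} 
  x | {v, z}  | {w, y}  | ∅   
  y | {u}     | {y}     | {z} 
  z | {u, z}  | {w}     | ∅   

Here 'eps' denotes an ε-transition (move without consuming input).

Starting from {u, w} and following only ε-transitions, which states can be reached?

{u, w, z}

Begin with {u, w}.
ε-move w → z; add z.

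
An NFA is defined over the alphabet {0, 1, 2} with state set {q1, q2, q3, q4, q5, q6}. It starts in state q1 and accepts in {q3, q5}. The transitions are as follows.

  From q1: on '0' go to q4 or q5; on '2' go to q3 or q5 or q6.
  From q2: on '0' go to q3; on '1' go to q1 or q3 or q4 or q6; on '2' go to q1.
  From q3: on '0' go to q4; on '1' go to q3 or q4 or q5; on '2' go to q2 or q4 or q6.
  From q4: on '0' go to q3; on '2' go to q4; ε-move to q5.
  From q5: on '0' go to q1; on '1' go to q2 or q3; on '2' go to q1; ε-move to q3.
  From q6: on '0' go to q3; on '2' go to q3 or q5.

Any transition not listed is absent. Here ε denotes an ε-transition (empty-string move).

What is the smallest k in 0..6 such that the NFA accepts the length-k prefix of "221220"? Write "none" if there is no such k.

Start in {q1}.
Read '2': {q1} → {q3, q5, q6}.
None of the earlier sets intersect F, but {q3, q5, q6} does.

1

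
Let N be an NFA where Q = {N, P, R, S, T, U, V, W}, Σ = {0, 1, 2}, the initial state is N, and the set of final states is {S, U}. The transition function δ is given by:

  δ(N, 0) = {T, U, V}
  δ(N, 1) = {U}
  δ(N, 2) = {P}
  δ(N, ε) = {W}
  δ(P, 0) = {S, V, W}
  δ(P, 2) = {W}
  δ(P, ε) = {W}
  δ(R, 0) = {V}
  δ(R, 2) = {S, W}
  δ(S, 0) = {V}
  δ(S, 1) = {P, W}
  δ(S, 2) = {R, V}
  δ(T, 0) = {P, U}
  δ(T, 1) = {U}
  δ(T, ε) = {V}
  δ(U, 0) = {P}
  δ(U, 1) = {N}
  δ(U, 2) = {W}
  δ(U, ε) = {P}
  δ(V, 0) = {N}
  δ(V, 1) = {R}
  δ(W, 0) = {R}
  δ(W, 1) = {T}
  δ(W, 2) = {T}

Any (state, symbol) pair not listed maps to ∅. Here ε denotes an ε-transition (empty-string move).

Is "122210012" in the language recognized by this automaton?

Start: ε-closure({N}) = {N, W}.
Read '1': N→{U}, W→{T}; union {T, U}; ε-closure = {P, T, U, V, W}.
Read '2': P→{W}, T→∅, U→{W}, V→∅, W→{T}; union {T, W}; ε-closure = {T, V, W}.
Read '2': T→∅, V→∅, W→{T}; union {T}; ε-closure = {T, V}.
Read '2': T→∅, V→∅; now ∅.
The set is empty and remains empty for the remaining 5 symbols.
The final set ∅ contains no accepting state.

No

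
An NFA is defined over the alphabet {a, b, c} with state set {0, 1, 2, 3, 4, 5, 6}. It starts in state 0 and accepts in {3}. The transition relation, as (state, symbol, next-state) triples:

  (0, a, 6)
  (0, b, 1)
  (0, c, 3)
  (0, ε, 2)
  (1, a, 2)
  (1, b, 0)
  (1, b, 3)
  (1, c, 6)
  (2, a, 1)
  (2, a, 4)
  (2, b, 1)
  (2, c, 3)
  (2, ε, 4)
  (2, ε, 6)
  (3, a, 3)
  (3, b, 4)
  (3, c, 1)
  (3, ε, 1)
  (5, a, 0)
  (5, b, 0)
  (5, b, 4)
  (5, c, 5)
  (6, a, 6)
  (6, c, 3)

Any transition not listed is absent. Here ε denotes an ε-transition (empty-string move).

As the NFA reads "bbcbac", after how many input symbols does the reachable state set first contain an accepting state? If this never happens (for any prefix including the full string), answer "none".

2

Start: ε-closure({0}) = {0, 2, 4, 6}.
Read 'b': {0, 2, 4, 6} → {1}.
Read 'b': {1} → {0, 1, 2, 3, 4, 6}.
None of the earlier sets intersect F, but {0, 1, 2, 3, 4, 6} does.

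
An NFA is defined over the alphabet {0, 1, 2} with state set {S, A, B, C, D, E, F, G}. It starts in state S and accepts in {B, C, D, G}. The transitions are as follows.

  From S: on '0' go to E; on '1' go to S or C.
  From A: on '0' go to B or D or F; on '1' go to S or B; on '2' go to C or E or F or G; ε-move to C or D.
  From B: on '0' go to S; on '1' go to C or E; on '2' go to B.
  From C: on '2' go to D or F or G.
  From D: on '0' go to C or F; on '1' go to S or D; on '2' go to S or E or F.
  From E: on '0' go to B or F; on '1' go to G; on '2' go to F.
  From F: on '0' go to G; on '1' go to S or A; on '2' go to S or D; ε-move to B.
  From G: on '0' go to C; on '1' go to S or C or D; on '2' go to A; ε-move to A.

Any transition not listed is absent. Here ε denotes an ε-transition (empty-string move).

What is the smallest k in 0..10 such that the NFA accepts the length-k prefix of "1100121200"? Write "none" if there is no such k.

1

Start in {S}.
Read '1': {S} → {S, C}.
None of the earlier sets intersect F, but {S, C} does.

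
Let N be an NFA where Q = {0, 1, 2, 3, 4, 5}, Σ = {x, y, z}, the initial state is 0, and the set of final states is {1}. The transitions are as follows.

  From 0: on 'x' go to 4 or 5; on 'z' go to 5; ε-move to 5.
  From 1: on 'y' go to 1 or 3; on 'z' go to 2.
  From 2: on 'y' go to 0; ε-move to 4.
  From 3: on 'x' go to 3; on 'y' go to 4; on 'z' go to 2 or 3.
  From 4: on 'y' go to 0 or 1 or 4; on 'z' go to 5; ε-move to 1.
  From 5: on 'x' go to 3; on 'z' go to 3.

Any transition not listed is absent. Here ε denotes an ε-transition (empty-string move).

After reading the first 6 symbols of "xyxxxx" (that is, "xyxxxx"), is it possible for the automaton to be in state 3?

Yes

Start: ε-closure({0}) = {0, 5}.
Read 'x': {0, 5} → {1, 3, 4, 5}.
Read 'y': {1, 3, 4, 5} → {0, 1, 3, 4, 5}.
Read 'x': {0, 1, 3, 4, 5} → {1, 3, 4, 5}.
Read 'x': {1, 3, 4, 5} → {3}.
Read 'x': {3} → {3}.
Read 'x': {3} → {3}.
State 3 is in {3}.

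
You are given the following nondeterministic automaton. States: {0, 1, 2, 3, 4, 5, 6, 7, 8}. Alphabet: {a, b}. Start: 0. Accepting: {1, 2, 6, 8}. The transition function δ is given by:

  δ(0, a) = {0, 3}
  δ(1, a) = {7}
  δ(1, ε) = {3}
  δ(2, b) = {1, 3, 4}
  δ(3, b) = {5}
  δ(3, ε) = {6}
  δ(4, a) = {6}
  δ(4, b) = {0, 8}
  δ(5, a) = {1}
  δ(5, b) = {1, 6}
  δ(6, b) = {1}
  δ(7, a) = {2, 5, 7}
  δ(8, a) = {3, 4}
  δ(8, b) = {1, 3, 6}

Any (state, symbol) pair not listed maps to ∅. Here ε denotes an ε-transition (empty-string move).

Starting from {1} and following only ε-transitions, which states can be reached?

{1, 3, 6}

Begin with {1}.
ε-move 1 → 3; add 3.
ε-move 3 → 6; add 6.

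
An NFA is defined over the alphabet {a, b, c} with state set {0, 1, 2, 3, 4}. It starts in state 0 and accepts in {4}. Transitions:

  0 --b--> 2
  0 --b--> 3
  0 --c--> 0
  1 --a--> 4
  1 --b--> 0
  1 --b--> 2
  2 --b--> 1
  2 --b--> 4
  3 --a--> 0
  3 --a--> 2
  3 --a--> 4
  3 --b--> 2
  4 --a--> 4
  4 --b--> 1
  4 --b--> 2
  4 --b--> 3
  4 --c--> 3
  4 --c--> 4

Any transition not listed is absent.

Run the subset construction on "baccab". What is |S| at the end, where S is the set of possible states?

Start in {0}.
Read 'b': {0} → {2, 3}.
Read 'a': {2, 3} → {0, 2, 4}.
Read 'c': {0, 2, 4} → {0, 3, 4}.
Read 'c': {0, 3, 4} → {0, 3, 4}.
Read 'a': {0, 3, 4} → {0, 2, 4}.
Read 'b': {0, 2, 4} → {1, 2, 3, 4}.
That set has 4 states.

4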